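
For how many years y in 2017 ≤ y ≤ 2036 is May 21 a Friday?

Day of week of May 21 in each year:
2017: Sun, 2018: Mon, 2019: Tue, 2020: Thu, 2021: Fri ✓, 2022: Sat, 2023: Sun, 2024: Tue, 2025: Wed, 2026: Thu, 2027: Fri ✓, 2028: Sun, 2029: Mon, 2030: Tue, 2031: Wed, 2032: Fri ✓, 2033: Sat, 2034: Sun, 2035: Mon, 2036: Wed
Fridays: 2021, 2027, 2032.

3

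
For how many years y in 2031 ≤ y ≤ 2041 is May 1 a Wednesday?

Day of week of May 1 in each year:
2031: Thu, 2032: Sat, 2033: Sun, 2034: Mon, 2035: Tue, 2036: Thu, 2037: Fri, 2038: Sat, 2039: Sun, 2040: Tue, 2041: Wed ✓
Wednesdays: 2041.

1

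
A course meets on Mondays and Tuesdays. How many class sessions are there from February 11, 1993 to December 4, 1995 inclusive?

February 11, 1993 is a Thursday.
That's 1027 days from start to end, counting both.
1027 = 7 × 146 + 5, so there are 146 full weeks plus 5 extra days.
Each full week contributes 2 days from the set (Mon, Tue): 146 × 2 = 292.
The 5 extra days are Thu, Fri, Sat, Sun, Mon — 1 of them qualifies.
Total: 292 + 1 = 293.

293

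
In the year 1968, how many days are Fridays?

52

1968-01-01 is a Monday.
That's 366 days from start to end, counting both.
366 = 7 × 52 + 2, so there are 52 full weeks plus 2 extra days.
Each full week contributes one Friday: 52 so far.
The 2 extra days are Mon, Tue — none qualify.
Total: 52 + 0 = 52.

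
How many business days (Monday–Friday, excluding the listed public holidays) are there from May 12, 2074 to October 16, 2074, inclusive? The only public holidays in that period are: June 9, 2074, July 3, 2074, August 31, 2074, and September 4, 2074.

May 12, 2074 is a Saturday.
The range spans 158 days (inclusive of both endpoints).
158 = 7 × 22 + 4, so there are 22 full weeks plus 4 extra days.
Each full week contributes 5 weekdays (Mon–Fri): 22 × 5 = 110.
The 4 extra days are Saturday, Sunday, Monday, Tuesday — 2 of them qualify.
Total: 110 + 2 = 112.
Holidays: June 9, 2074 (Sat); July 3, 2074 (Tue); August 31, 2074 (Fri); September 4, 2074 (Tue).
3 of the 4 holidays fall on weekdays; the rest are weekends and were already excluded.
Business days: 112 − 3 = 109.

109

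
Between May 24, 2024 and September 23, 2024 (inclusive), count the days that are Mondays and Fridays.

36

May 24, 2024 is a Friday.
The range spans 123 days (inclusive of both endpoints).
123 = 7 × 17 + 4, so there are 17 full weeks plus 4 extra days.
Each full week contributes 2 days from the set (Mon, Fri): 17 × 2 = 34.
The 4 extra days are Fri, Sat, Sun, Mon — 2 of them qualify.
Total: 34 + 2 = 36.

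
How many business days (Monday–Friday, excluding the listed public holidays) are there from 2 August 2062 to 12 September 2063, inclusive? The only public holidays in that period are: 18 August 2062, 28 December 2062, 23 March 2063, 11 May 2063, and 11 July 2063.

286

2 August 2062 is a Wednesday.
From 2 August 2062 to 12 September 2063 is 407 days inclusive.
407 = 7 × 58 + 1, so there are 58 full weeks plus 1 extra day.
Each full week contributes 5 weekdays (Mon–Fri): 58 × 5 = 290.
The 1 extra day is Wednesday — 1 of them qualifies.
Total: 290 + 1 = 291.
Holidays: 18 August 2062 (Fri); 28 December 2062 (Thu); 23 March 2063 (Fri); 11 May 2063 (Fri); 11 July 2063 (Wed).
All 5 holidays fall on weekdays, so subtract 5.
Business days: 291 − 5 = 286.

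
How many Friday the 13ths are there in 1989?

2

The 13th falls on a Friday when the month's 13th has weekday Fri.
Jan 13 is Fri ✓; Feb 13 is Mon; Mar 13 is Mon; Apr 13 is Thu; May 13 is Sat; Jun 13 is Tue; Jul 13 is Thu; Aug 13 is Sun; Sep 13 is Wed; Oct 13 is Fri ✓; Nov 13 is Mon; Dec 13 is Wed.
Friday the 13ths: Jan, Oct.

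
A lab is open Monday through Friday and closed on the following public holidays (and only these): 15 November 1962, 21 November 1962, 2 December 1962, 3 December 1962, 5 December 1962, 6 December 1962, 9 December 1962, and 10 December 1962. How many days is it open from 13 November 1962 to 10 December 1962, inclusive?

13 November 1962 is a Tuesday.
The range spans 28 days (inclusive of both endpoints).
28 = 7 × 4, so the span is exactly 4 full weeks.
Each full week contributes 5 weekdays (Mon–Fri): 4 × 5 = 20.
Holidays: 15 November 1962 (Thu); 21 November 1962 (Wed); 2 December 1962 (Sun); 3 December 1962 (Mon); 5 December 1962 (Wed); 6 December 1962 (Thu); 9 December 1962 (Sun); 10 December 1962 (Mon).
6 of the 8 holidays fall on weekdays; the rest are weekends and were already excluded.
Business days: 20 − 6 = 14.

14 business days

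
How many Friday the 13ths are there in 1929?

2

The 13th falls on a Friday when the month's 13th has weekday Fri.
Jan 13 is Sun; Feb 13 is Wed; Mar 13 is Wed; Apr 13 is Sat; May 13 is Mon; Jun 13 is Thu; Jul 13 is Sat; Aug 13 is Tue; Sep 13 is Fri ✓; Oct 13 is Sun; Nov 13 is Wed; Dec 13 is Fri ✓.
Friday the 13ths: Sep, Dec.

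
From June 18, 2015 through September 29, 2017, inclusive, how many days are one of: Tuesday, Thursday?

June 18, 2015 is a Thursday.
The range spans 835 days (inclusive of both endpoints).
835 = 7 × 119 + 2, so there are 119 full weeks plus 2 extra days.
Each full week contributes 2 days from the set (Tue, Thu): 119 × 2 = 238.
The 2 extra days are Thursday, Friday — 1 of them qualifies.
Total: 238 + 1 = 239.

239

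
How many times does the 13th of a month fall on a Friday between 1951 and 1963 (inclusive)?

24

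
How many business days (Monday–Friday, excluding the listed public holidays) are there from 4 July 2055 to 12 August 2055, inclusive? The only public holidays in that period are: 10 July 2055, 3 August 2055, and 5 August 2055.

4 July 2055 is a Sunday.
From 4 July 2055 to 12 August 2055 is 40 days inclusive.
40 = 7 × 5 + 5, so there are 5 full weeks plus 5 extra days.
Each full week contributes 5 weekdays (Mon–Fri): 5 × 5 = 25.
The 5 extra days are Sunday, Monday, Tuesday, Wednesday, Thursday — 4 of them qualify.
Total: 25 + 4 = 29.
Holidays: 10 July 2055 (Sat); 3 August 2055 (Tue); 5 August 2055 (Thu).
2 of the 3 holidays fall on weekdays; the rest are weekends and were already excluded.
Business days: 29 − 2 = 27.

27 business days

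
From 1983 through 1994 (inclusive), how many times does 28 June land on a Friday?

2

Day of week of June 28 in each year:
1983: Tue, 1984: Thu, 1985: Fri ✓, 1986: Sat, 1987: Sun, 1988: Tue, 1989: Wed, 1990: Thu, 1991: Fri ✓, 1992: Sun, 1993: Mon, 1994: Tue
Fridays: 1985, 1991.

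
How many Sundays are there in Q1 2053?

January 1, 2053 is a Wednesday.
The range spans 90 days (inclusive of both endpoints).
90 = 7 × 12 + 6, so there are 12 full weeks plus 6 extra days.
Each full week contributes one Sunday: 12 so far.
The 6 extra days are Wednesday, Thursday, Friday, Saturday, Sunday, Monday — 1 of them qualifies.
Total: 12 + 1 = 13.

13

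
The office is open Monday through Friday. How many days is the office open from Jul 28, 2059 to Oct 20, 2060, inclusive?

Jul 28, 2059 is a Monday.
That's 451 days from start to end, counting both.
451 = 7 × 64 + 3, so there are 64 full weeks plus 3 extra days.
Each full week contributes 5 weekdays (Mon–Fri): 64 × 5 = 320.
The 3 extra days are Mon, Tue, Wed — 3 of them qualify.
Total: 320 + 3 = 323.

323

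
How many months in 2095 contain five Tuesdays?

A month has five Tuesdays exactly when Tuesday falls within its first (length − 28) days.
Jan: 31 days, starts Sat → 5 of Sat, Sun, Mon
Feb: 28 days, starts Tue → 5 of (none)
Mar: 31 days, starts Tue → 5 of Tue, Wed, Thu ✓
Apr: 30 days, starts Fri → 5 of Fri, Sat
May: 31 days, starts Sun → 5 of Sun, Mon, Tue ✓
Jun: 30 days, starts Wed → 5 of Wed, Thu
Jul: 31 days, starts Fri → 5 of Fri, Sat, Sun
Aug: 31 days, starts Mon → 5 of Mon, Tue, Wed ✓
Sep: 30 days, starts Thu → 5 of Thu, Fri
Oct: 31 days, starts Sat → 5 of Sat, Sun, Mon
Nov: 30 days, starts Tue → 5 of Tue, Wed ✓
Dec: 31 days, starts Thu → 5 of Thu, Fri, Sat
Months with five Tuesdays: Mar, May, Aug, Nov.

4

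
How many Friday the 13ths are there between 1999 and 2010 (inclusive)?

Friday-the-13ths by year:
1999: Aug
2000: Oct
2001: Apr, Jul
2002: Sep, Dec
2003: Jun
2004: Feb, Aug
2005: May
2006: Jan, Oct
2007: Apr, Jul
2008: Jun
2009: Feb, Mar, Nov
2010: Aug

19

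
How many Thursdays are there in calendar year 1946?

52

January 1, 1946 is a Tuesday.
From January 1, 1946 to December 31, 1946 is 365 days inclusive.
365 = 7 × 52 + 1, so there are 52 full weeks plus 1 extra day.
Each full week contributes one Thursday: 52 so far.
The 1 extra day is Tuesday — none qualify.
Total: 52 + 0 = 52.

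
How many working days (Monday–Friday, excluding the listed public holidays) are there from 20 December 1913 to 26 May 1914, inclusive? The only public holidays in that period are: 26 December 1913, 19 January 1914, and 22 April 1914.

20 December 1913 is a Saturday.
That's 158 days from start to end, counting both.
158 = 7 × 22 + 4, so there are 22 full weeks plus 4 extra days.
Each full week contributes 5 weekdays (Mon–Fri): 22 × 5 = 110.
The 4 extra days are Sat, Sun, Mon, Tue — 2 of them qualify.
Total: 110 + 2 = 112.
Holidays: 26 December 1913 (Fri); 19 January 1914 (Mon); 22 April 1914 (Wed).
All 3 holidays fall on weekdays, so subtract 3.
Business days: 112 − 3 = 109.

109 working days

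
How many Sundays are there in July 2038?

4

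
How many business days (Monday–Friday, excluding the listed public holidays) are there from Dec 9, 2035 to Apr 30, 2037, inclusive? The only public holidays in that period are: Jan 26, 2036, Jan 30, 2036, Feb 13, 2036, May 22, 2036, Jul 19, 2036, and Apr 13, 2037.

Dec 9, 2035 is a Sunday.
From Dec 9, 2035 to Apr 30, 2037 is 509 days inclusive.
509 = 7 × 72 + 5, so there are 72 full weeks plus 5 extra days.
Each full week contributes 5 weekdays (Mon–Fri): 72 × 5 = 360.
The 5 extra days are Sun, Mon, Tue, Wed, Thu — 4 of them qualify.
Total: 360 + 4 = 364.
Holidays: Jan 26, 2036 (Sat); Jan 30, 2036 (Wed); Feb 13, 2036 (Wed); May 22, 2036 (Thu); Jul 19, 2036 (Sat); Apr 13, 2037 (Mon).
4 of the 6 holidays fall on weekdays; the rest are weekends and were already excluded.
Business days: 364 − 4 = 360.

360 business days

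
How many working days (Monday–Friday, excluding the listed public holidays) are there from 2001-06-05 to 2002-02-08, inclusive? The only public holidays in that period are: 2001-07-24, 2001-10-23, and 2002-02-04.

176 working days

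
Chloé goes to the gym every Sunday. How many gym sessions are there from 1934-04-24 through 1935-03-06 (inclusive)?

1934-04-24 is a Tuesday.
From 1934-04-24 to 1935-03-06 is 317 days inclusive.
317 = 7 × 45 + 2, so there are 45 full weeks plus 2 extra days.
Each full week contributes one Sunday: 45 so far.
The 2 extra days are Tuesday, Wednesday — none qualify.
Total: 45 + 0 = 45.

45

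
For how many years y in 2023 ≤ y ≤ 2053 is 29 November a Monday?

Day of week of November 29 in each year:
2023: Wed, 2024: Fri, 2025: Sat, 2026: Sun, 2027: Mon ✓, 2028: Wed, 2029: Thu, 2030: Fri, 2031: Sat, 2032: Mon ✓, 2033: Tue, 2034: Wed, 2035: Thu, 2036: Sat, 2037: Sun, 2038: Mon ✓, 2039: Tue, 2040: Thu, 2041: Fri, 2042: Sat, 2043: Sun, 2044: Tue, 2045: Wed, 2046: Thu, 2047: Fri, 2048: Sun, 2049: Mon ✓, 2050: Tue, 2051: Wed, 2052: Fri, 2053: Sat
Mondays: 2027, 2032, 2038, 2049.

4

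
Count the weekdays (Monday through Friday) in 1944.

260

Jan 1, 1944 is a Saturday.
From Jan 1, 1944 to Dec 31, 1944 is 366 days inclusive.
366 = 7 × 52 + 2, so there are 52 full weeks plus 2 extra days.
Each full week contributes 5 weekdays (Mon–Fri): 52 × 5 = 260.
The 2 extra days are Saturday, Sunday — none qualify.
Total: 260 + 0 = 260.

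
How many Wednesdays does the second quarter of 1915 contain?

13

April 1, 1915 is a Thursday.
The range spans 91 days (inclusive of both endpoints).
91 = 7 × 13, so the span is exactly 13 full weeks.
Each full week contributes one Wednesday: 13 so far.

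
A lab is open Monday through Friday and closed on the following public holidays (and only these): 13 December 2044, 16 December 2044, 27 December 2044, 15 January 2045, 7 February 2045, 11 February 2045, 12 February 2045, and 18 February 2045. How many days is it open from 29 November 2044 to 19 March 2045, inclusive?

75 business days

29 November 2044 is a Tuesday.
From 29 November 2044 to 19 March 2045 is 111 days inclusive.
111 = 7 × 15 + 6, so there are 15 full weeks plus 6 extra days.
Each full week contributes 5 weekdays (Mon–Fri): 15 × 5 = 75.
The 6 extra days are Tuesday, Wednesday, Thursday, Friday, Saturday, Sunday — 4 of them qualify.
Total: 75 + 4 = 79.
Holidays: 13 December 2044 (Tue); 16 December 2044 (Fri); 27 December 2044 (Tue); 15 January 2045 (Sun); 7 February 2045 (Tue); 11 February 2045 (Sat); 12 February 2045 (Sun); 18 February 2045 (Sat).
4 of the 8 holidays fall on weekdays; the rest are weekends and were already excluded.
Business days: 79 − 4 = 75.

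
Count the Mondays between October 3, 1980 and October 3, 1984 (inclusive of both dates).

October 3, 1980 is a Friday.
That's 1462 days from start to end, counting both.
1462 = 7 × 208 + 6, so there are 208 full weeks plus 6 extra days.
Each full week contributes one Monday: 208 so far.
The 6 extra days are Fri, Sat, Sun, Mon, Tue, Wed — 1 of them qualifies.
Total: 208 + 1 = 209.

209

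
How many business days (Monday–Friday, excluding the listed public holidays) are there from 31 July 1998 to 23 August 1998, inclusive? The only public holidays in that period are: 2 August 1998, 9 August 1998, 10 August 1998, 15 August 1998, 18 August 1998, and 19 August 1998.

13 business days

31 July 1998 is a Friday.
That's 24 days from start to end, counting both.
24 = 7 × 3 + 3, so there are 3 full weeks plus 3 extra days.
Each full week contributes 5 weekdays (Mon–Fri): 3 × 5 = 15.
The 3 extra days are Fri, Sat, Sun — 1 of them qualifies.
Total: 15 + 1 = 16.
Holidays: 2 August 1998 (Sun); 9 August 1998 (Sun); 10 August 1998 (Mon); 15 August 1998 (Sat); 18 August 1998 (Tue); 19 August 1998 (Wed).
3 of the 6 holidays fall on weekdays; the rest are weekends and were already excluded.
Business days: 16 − 3 = 13.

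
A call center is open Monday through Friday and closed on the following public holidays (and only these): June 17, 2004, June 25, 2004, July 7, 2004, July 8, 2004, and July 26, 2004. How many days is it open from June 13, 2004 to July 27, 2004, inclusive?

27

June 13, 2004 is a Sunday.
The range spans 45 days (inclusive of both endpoints).
45 = 7 × 6 + 3, so there are 6 full weeks plus 3 extra days.
Each full week contributes 5 weekdays (Mon–Fri): 6 × 5 = 30.
The 3 extra days are Sunday, Monday, Tuesday — 2 of them qualify.
Total: 30 + 2 = 32.
Holidays: June 17, 2004 (Thu); June 25, 2004 (Fri); July 7, 2004 (Wed); July 8, 2004 (Thu); July 26, 2004 (Mon).
All 5 holidays fall on weekdays, so subtract 5.
Business days: 32 − 5 = 27.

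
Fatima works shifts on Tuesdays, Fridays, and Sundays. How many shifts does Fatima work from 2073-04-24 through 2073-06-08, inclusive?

2073-04-24 is a Monday.
From 2073-04-24 to 2073-06-08 is 46 days inclusive.
46 = 7 × 6 + 4, so there are 6 full weeks plus 4 extra days.
Each full week contributes 3 days from the set (Tue, Fri, Sun): 6 × 3 = 18.
The 4 extra days are Mon, Tue, Wed, Thu — 1 of them qualifies.
Total: 18 + 1 = 19.

19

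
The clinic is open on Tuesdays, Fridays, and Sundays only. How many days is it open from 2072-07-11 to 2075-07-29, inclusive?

477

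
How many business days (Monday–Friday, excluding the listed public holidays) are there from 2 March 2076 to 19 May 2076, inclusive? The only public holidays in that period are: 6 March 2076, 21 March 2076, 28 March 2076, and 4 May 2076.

55 business days

2 March 2076 is a Monday.
The range spans 79 days (inclusive of both endpoints).
79 = 7 × 11 + 2, so there are 11 full weeks plus 2 extra days.
Each full week contributes 5 weekdays (Mon–Fri): 11 × 5 = 55.
The 2 extra days are Mon, Tue — 2 of them qualify.
Total: 55 + 2 = 57.
Holidays: 6 March 2076 (Fri); 21 March 2076 (Sat); 28 March 2076 (Sat); 4 May 2076 (Mon).
2 of the 4 holidays fall on weekdays; the rest are weekends and were already excluded.
Business days: 57 − 2 = 55.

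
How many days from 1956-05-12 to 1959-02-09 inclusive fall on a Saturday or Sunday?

1956-05-12 is a Saturday.
The range spans 1004 days (inclusive of both endpoints).
1004 = 7 × 143 + 3, so there are 143 full weeks plus 3 extra days.
Each full week contributes 2 days from the set (Sat, Sun): 143 × 2 = 286.
The 3 extra days are Saturday, Sunday, Monday — 2 of them qualify.
Total: 286 + 2 = 288.

288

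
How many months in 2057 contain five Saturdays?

4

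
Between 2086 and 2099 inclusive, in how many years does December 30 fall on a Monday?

Day of week of December 30 in each year:
2086: Mon ✓, 2087: Tue, 2088: Thu, 2089: Fri, 2090: Sat, 2091: Sun, 2092: Tue, 2093: Wed, 2094: Thu, 2095: Fri, 2096: Sun, 2097: Mon ✓, 2098: Tue, 2099: Wed
Mondays: 2086, 2097.

2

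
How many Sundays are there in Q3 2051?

13

Jul 1, 2051 is a Saturday.
The range spans 92 days (inclusive of both endpoints).
92 = 7 × 13 + 1, so there are 13 full weeks plus 1 extra day.
Each full week contributes one Sunday: 13 so far.
The 1 extra day is Saturday — none qualify.
Total: 13 + 0 = 13.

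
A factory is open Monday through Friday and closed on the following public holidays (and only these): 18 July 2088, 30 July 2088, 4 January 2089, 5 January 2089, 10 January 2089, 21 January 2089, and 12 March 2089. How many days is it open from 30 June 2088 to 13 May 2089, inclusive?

223 working days

30 June 2088 is a Wednesday.
From 30 June 2088 to 13 May 2089 is 318 days inclusive.
318 = 7 × 45 + 3, so there are 45 full weeks plus 3 extra days.
Each full week contributes 5 weekdays (Mon–Fri): 45 × 5 = 225.
The 3 extra days are Wed, Thu, Fri — 3 of them qualify.
Total: 225 + 3 = 228.
Holidays: 18 July 2088 (Sun); 30 July 2088 (Fri); 4 January 2089 (Tue); 5 January 2089 (Wed); 10 January 2089 (Mon); 21 January 2089 (Fri); 12 March 2089 (Sat).
5 of the 7 holidays fall on weekdays; the rest are weekends and were already excluded.
Business days: 228 − 5 = 223.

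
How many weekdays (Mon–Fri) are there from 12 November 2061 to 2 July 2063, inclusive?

426 weekdays

12 November 2061 is a Saturday.
From 12 November 2061 to 2 July 2063 is 598 days inclusive.
598 = 7 × 85 + 3, so there are 85 full weeks plus 3 extra days.
Each full week contributes 5 weekdays (Mon–Fri): 85 × 5 = 425.
The 3 extra days are Saturday, Sunday, Monday — 1 of them qualifies.
Total: 425 + 1 = 426.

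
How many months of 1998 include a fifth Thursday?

A month has five Thursdays exactly when Thursday falls within its first (length − 28) days.
Jan: 31 days, starts Thu → 5 of Thu, Fri, Sat ✓
Feb: 28 days, starts Sun → 5 of (none)
Mar: 31 days, starts Sun → 5 of Sun, Mon, Tue
Apr: 30 days, starts Wed → 5 of Wed, Thu ✓
May: 31 days, starts Fri → 5 of Fri, Sat, Sun
Jun: 30 days, starts Mon → 5 of Mon, Tue
Jul: 31 days, starts Wed → 5 of Wed, Thu, Fri ✓
Aug: 31 days, starts Sat → 5 of Sat, Sun, Mon
Sep: 30 days, starts Tue → 5 of Tue, Wed
Oct: 31 days, starts Thu → 5 of Thu, Fri, Sat ✓
Nov: 30 days, starts Sun → 5 of Sun, Mon
Dec: 31 days, starts Tue → 5 of Tue, Wed, Thu ✓
Months with five Thursdays: Jan, Apr, Jul, Oct, Dec.

5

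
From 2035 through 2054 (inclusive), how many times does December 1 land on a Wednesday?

Day of week of December 1 in each year:
2035: Sat, 2036: Mon, 2037: Tue, 2038: Wed ✓, 2039: Thu, 2040: Sat, 2041: Sun, 2042: Mon, 2043: Tue, 2044: Thu, 2045: Fri, 2046: Sat, 2047: Sun, 2048: Tue, 2049: Wed ✓, 2050: Thu, 2051: Fri, 2052: Sun, 2053: Mon, 2054: Tue
Wednesdays: 2038, 2049.

2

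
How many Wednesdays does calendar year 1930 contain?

53

1930-01-01 is a Wednesday.
That's 365 days from start to end, counting both.
365 = 7 × 52 + 1, so there are 52 full weeks plus 1 extra day.
Each full week contributes one Wednesday: 52 so far.
The 1 extra day is Wed — 1 of them qualifies.
Total: 52 + 1 = 53.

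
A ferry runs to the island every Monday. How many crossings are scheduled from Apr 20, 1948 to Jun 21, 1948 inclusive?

Apr 20, 1948 is a Tuesday.
From Apr 20, 1948 to Jun 21, 1948 is 63 days inclusive.
63 = 7 × 9, so the span is exactly 9 full weeks.
Each full week contributes one Monday: 9 so far.
Total: 9.

9 Mondays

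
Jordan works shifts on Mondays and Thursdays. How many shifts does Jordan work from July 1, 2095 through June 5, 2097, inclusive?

201

July 1, 2095 is a Friday.
The range spans 706 days (inclusive of both endpoints).
706 = 7 × 100 + 6, so there are 100 full weeks plus 6 extra days.
Each full week contributes 2 days from the set (Mon, Thu): 100 × 2 = 200.
The 6 extra days are Friday, Saturday, Sunday, Monday, Tuesday, Wednesday — 1 of them qualifies.
Total: 200 + 1 = 201.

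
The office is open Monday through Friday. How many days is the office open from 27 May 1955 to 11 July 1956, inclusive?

27 May 1955 is a Friday.
From 27 May 1955 to 11 July 1956 is 412 days inclusive.
412 = 7 × 58 + 6, so there are 58 full weeks plus 6 extra days.
Each full week contributes 5 weekdays (Mon–Fri): 58 × 5 = 290.
The 6 extra days are Fri, Sat, Sun, Mon, Tue, Wed — 4 of them qualify.
Total: 290 + 4 = 294.

294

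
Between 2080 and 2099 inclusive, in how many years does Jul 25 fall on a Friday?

4

Day of week of July 25 in each year:
2080: Thu, 2081: Fri ✓, 2082: Sat, 2083: Sun, 2084: Tue, 2085: Wed, 2086: Thu, 2087: Fri ✓, 2088: Sun, 2089: Mon, 2090: Tue, 2091: Wed, 2092: Fri ✓, 2093: Sat, 2094: Sun, 2095: Mon, 2096: Wed, 2097: Thu, 2098: Fri ✓, 2099: Sat
Fridays: 2081, 2087, 2092, 2098.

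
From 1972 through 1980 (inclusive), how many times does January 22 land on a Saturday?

Day of week of January 22 in each year:
1972: Sat ✓, 1973: Mon, 1974: Tue, 1975: Wed, 1976: Thu, 1977: Sat ✓, 1978: Sun, 1979: Mon, 1980: Tue
Saturdays: 1972, 1977.

2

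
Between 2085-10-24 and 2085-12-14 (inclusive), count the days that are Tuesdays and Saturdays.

2085-10-24 is a Wednesday.
From 2085-10-24 to 2085-12-14 is 52 days inclusive.
52 = 7 × 7 + 3, so there are 7 full weeks plus 3 extra days.
Each full week contributes 2 days from the set (Tue, Sat): 7 × 2 = 14.
The 3 extra days are Wed, Thu, Fri — none qualify.
Total: 14 + 0 = 14.

14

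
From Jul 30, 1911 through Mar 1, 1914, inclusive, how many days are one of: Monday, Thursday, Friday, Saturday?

540

Jul 30, 1911 is a Sunday.
The range spans 946 days (inclusive of both endpoints).
946 = 7 × 135 + 1, so there are 135 full weeks plus 1 extra day.
Each full week contributes 4 days from the set (Mon, Thu, Fri, Sat): 135 × 4 = 540.
The 1 extra day is Sun — none qualify.
Total: 540 + 0 = 540.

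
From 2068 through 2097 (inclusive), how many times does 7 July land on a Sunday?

5

Day of week of July 7 in each year:
2068: Sat, 2069: Sun ✓, 2070: Mon, 2071: Tue, 2072: Thu, 2073: Fri, 2074: Sat, 2075: Sun ✓, 2076: Tue, 2077: Wed, 2078: Thu, 2079: Fri, 2080: Sun ✓, 2081: Mon, 2082: Tue, 2083: Wed, 2084: Fri, 2085: Sat, 2086: Sun ✓, 2087: Mon, 2088: Wed, 2089: Thu, 2090: Fri, 2091: Sat, 2092: Mon, 2093: Tue, 2094: Wed, 2095: Thu, 2096: Sat, 2097: Sun ✓
Sundays: 2069, 2075, 2080, 2086, 2097.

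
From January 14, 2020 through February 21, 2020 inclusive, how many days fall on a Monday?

5

January 14, 2020 is a Tuesday.
From January 14, 2020 to February 21, 2020 is 39 days inclusive.
39 = 7 × 5 + 4, so there are 5 full weeks plus 4 extra days.
Each full week contributes one Monday: 5 so far.
The 4 extra days are Tue, Wed, Thu, Fri — none qualify.
Total: 5 + 0 = 5.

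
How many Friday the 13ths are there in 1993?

The 13th falls on a Friday when the month's 13th has weekday Fri.
Jan 13 is Wed; Feb 13 is Sat; Mar 13 is Sat; Apr 13 is Tue; May 13 is Thu; Jun 13 is Sun; Jul 13 is Tue; Aug 13 is Fri ✓; Sep 13 is Mon; Oct 13 is Wed; Nov 13 is Sat; Dec 13 is Mon.
Friday the 13ths: Aug.

1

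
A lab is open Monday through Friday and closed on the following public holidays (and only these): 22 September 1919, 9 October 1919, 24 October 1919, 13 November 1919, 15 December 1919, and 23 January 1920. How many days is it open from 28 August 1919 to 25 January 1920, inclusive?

28 August 1919 is a Thursday.
The range spans 151 days (inclusive of both endpoints).
151 = 7 × 21 + 4, so there are 21 full weeks plus 4 extra days.
Each full week contributes 5 weekdays (Mon–Fri): 21 × 5 = 105.
The 4 extra days are Thu, Fri, Sat, Sun — 2 of them qualify.
Total: 105 + 2 = 107.
Holidays: 22 September 1919 (Mon); 9 October 1919 (Thu); 24 October 1919 (Fri); 13 November 1919 (Thu); 15 December 1919 (Mon); 23 January 1920 (Fri).
All 6 holidays fall on weekdays, so subtract 6.
Business days: 107 − 6 = 101.

101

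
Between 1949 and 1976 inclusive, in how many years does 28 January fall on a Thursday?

4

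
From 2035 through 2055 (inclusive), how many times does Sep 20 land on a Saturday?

3

Day of week of September 20 in each year:
2035: Thu, 2036: Sat ✓, 2037: Sun, 2038: Mon, 2039: Tue, 2040: Thu, 2041: Fri, 2042: Sat ✓, 2043: Sun, 2044: Tue, 2045: Wed, 2046: Thu, 2047: Fri, 2048: Sun, 2049: Mon, 2050: Tue, 2051: Wed, 2052: Fri, 2053: Sat ✓, 2054: Sun, 2055: Mon
Saturdays: 2036, 2042, 2053.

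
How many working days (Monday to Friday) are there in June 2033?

2033-06-01 is a Wednesday.
From 2033-06-01 to 2033-06-30 is 30 days inclusive.
30 = 7 × 4 + 2, so there are 4 full weeks plus 2 extra days.
Each full week contributes 5 weekdays (Mon–Fri): 4 × 5 = 20.
The 2 extra days are Wednesday, Thursday — 2 of them qualify.
Total: 20 + 2 = 22.

22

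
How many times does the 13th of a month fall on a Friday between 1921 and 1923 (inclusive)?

Friday-the-13ths by year:
1921: May
1922: Jan, Oct
1923: Apr, Jul

5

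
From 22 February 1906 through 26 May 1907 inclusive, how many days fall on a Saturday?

66

22 February 1906 is a Thursday.
From 22 February 1906 to 26 May 1907 is 459 days inclusive.
459 = 7 × 65 + 4, so there are 65 full weeks plus 4 extra days.
Each full week contributes one Saturday: 65 so far.
The 4 extra days are Thursday, Friday, Saturday, Sunday — 1 of them qualifies.
Total: 65 + 1 = 66.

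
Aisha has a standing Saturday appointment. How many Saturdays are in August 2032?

1 August 2032 is a Sunday.
That's 31 days from start to end, counting both.
31 = 7 × 4 + 3, so there are 4 full weeks plus 3 extra days.
Each full week contributes one Saturday: 4 so far.
The 3 extra days are Sun, Mon, Tue — none qualify.
Total: 4 + 0 = 4.

4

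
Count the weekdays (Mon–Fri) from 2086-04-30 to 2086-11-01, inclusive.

134

2086-04-30 is a Tuesday.
From 2086-04-30 to 2086-11-01 is 186 days inclusive.
186 = 7 × 26 + 4, so there are 26 full weeks plus 4 extra days.
Each full week contributes 5 weekdays (Mon–Fri): 26 × 5 = 130.
The 4 extra days are Tue, Wed, Thu, Fri — 4 of them qualify.
Total: 130 + 4 = 134.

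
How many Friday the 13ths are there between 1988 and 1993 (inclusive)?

Friday-the-13ths by year:
1988: May
1989: Jan, Oct
1990: Apr, Jul
1991: Sep, Dec
1992: Mar, Nov
1993: Aug

10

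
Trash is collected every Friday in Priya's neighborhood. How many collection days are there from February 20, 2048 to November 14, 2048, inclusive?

February 20, 2048 is a Thursday.
From February 20, 2048 to November 14, 2048 is 269 days inclusive.
269 = 7 × 38 + 3, so there are 38 full weeks plus 3 extra days.
Each full week contributes one Friday: 38 so far.
The 3 extra days are Thursday, Friday, Saturday — 1 of them qualifies.
Total: 38 + 1 = 39.

39 Fridays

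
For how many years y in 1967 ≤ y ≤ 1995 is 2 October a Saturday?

Day of week of October 2 in each year:
1967: Mon, 1968: Wed, 1969: Thu, 1970: Fri, 1971: Sat ✓, 1972: Mon, 1973: Tue, 1974: Wed, 1975: Thu, 1976: Sat ✓, 1977: Sun, 1978: Mon, 1979: Tue, 1980: Thu, 1981: Fri, 1982: Sat ✓, 1983: Sun, 1984: Tue, 1985: Wed, 1986: Thu, 1987: Fri, 1988: Sun, 1989: Mon, 1990: Tue, 1991: Wed, 1992: Fri, 1993: Sat ✓, 1994: Sun, 1995: Mon
Saturdays: 1971, 1976, 1982, 1993.

4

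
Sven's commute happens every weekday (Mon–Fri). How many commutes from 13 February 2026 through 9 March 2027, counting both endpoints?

13 February 2026 is a Friday.
That's 390 days from start to end, counting both.
390 = 7 × 55 + 5, so there are 55 full weeks plus 5 extra days.
Each full week contributes 5 weekdays (Mon–Fri): 55 × 5 = 275.
The 5 extra days are Friday, Saturday, Sunday, Monday, Tuesday — 3 of them qualify.
Total: 275 + 3 = 278.

278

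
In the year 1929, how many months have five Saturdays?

4

A month has five Saturdays exactly when Saturday falls within its first (length − 28) days.
Jan: 31 days, starts Tue → 5 of Tue, Wed, Thu
Feb: 28 days, starts Fri → 5 of (none)
Mar: 31 days, starts Fri → 5 of Fri, Sat, Sun ✓
Apr: 30 days, starts Mon → 5 of Mon, Tue
May: 31 days, starts Wed → 5 of Wed, Thu, Fri
Jun: 30 days, starts Sat → 5 of Sat, Sun ✓
Jul: 31 days, starts Mon → 5 of Mon, Tue, Wed
Aug: 31 days, starts Thu → 5 of Thu, Fri, Sat ✓
Sep: 30 days, starts Sun → 5 of Sun, Mon
Oct: 31 days, starts Tue → 5 of Tue, Wed, Thu
Nov: 30 days, starts Fri → 5 of Fri, Sat ✓
Dec: 31 days, starts Sun → 5 of Sun, Mon, Tue
Months with five Saturdays: Mar, Jun, Aug, Nov.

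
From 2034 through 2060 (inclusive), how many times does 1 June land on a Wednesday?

Day of week of June 1 in each year:
2034: Thu, 2035: Fri, 2036: Sun, 2037: Mon, 2038: Tue, 2039: Wed ✓, 2040: Fri, 2041: Sat, 2042: Sun, 2043: Mon, 2044: Wed ✓, 2045: Thu, 2046: Fri, 2047: Sat, 2048: Mon, 2049: Tue, 2050: Wed ✓, 2051: Thu, 2052: Sat, 2053: Sun, 2054: Mon, 2055: Tue, 2056: Thu, 2057: Fri, 2058: Sat, 2059: Sun, 2060: Tue
Wednesdays: 2039, 2044, 2050.

3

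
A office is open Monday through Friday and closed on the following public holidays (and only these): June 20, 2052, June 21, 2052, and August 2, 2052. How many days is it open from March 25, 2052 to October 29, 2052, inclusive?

154 working days

March 25, 2052 is a Monday.
That's 219 days from start to end, counting both.
219 = 7 × 31 + 2, so there are 31 full weeks plus 2 extra days.
Each full week contributes 5 weekdays (Mon–Fri): 31 × 5 = 155.
The 2 extra days are Mon, Tue — 2 of them qualify.
Total: 155 + 2 = 157.
Holidays: June 20, 2052 (Thu); June 21, 2052 (Fri); August 2, 2052 (Fri).
All 3 holidays fall on weekdays, so subtract 3.
Business days: 157 − 3 = 154.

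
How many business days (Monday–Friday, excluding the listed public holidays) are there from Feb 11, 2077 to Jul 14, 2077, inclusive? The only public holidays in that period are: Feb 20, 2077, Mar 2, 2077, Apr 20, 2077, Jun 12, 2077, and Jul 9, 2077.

Feb 11, 2077 is a Thursday.
That's 154 days from start to end, counting both.
154 = 7 × 22, so the span is exactly 22 full weeks.
Each full week contributes 5 weekdays (Mon–Fri): 22 × 5 = 110.
Total: 110.
Holidays: Feb 20, 2077 (Sat); Mar 2, 2077 (Tue); Apr 20, 2077 (Tue); Jun 12, 2077 (Sat); Jul 9, 2077 (Fri).
3 of the 5 holidays fall on weekdays; the rest are weekends and were already excluded.
Business days: 110 − 3 = 107.

107 business days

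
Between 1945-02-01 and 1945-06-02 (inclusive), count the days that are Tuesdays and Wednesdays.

1945-02-01 is a Thursday.
That's 122 days from start to end, counting both.
122 = 7 × 17 + 3, so there are 17 full weeks plus 3 extra days.
Each full week contributes 2 days from the set (Tue, Wed): 17 × 2 = 34.
The 3 extra days are Thu, Fri, Sat — none qualify.
Total: 34 + 0 = 34.

34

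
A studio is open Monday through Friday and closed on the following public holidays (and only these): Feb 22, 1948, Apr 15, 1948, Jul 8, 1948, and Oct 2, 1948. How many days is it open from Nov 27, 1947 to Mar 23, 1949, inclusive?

Nov 27, 1947 is a Thursday.
That's 483 days from start to end, counting both.
483 = 7 × 69, so the span is exactly 69 full weeks.
Each full week contributes 5 weekdays (Mon–Fri): 69 × 5 = 345.
Holidays: Feb 22, 1948 (Sun); Apr 15, 1948 (Thu); Jul 8, 1948 (Thu); Oct 2, 1948 (Sat).
2 of the 4 holidays fall on weekdays; the rest are weekends and were already excluded.
Business days: 345 − 2 = 343.

343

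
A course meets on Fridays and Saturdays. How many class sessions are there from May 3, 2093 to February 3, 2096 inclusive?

287

May 3, 2093 is a Sunday.
From May 3, 2093 to February 3, 2096 is 1007 days inclusive.
1007 = 7 × 143 + 6, so there are 143 full weeks plus 6 extra days.
Each full week contributes 2 days from the set (Fri, Sat): 143 × 2 = 286.
The 6 extra days are Sunday, Monday, Tuesday, Wednesday, Thursday, Friday — 1 of them qualifies.
Total: 286 + 1 = 287.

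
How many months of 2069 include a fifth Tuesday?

5

A month has five Tuesdays exactly when Tuesday falls within its first (length − 28) days.
Jan: 31 days, starts Tue → 5 of Tue, Wed, Thu ✓
Feb: 28 days, starts Fri → 5 of (none)
Mar: 31 days, starts Fri → 5 of Fri, Sat, Sun
Apr: 30 days, starts Mon → 5 of Mon, Tue ✓
May: 31 days, starts Wed → 5 of Wed, Thu, Fri
Jun: 30 days, starts Sat → 5 of Sat, Sun
Jul: 31 days, starts Mon → 5 of Mon, Tue, Wed ✓
Aug: 31 days, starts Thu → 5 of Thu, Fri, Sat
Sep: 30 days, starts Sun → 5 of Sun, Mon
Oct: 31 days, starts Tue → 5 of Tue, Wed, Thu ✓
Nov: 30 days, starts Fri → 5 of Fri, Sat
Dec: 31 days, starts Sun → 5 of Sun, Mon, Tue ✓
Months with five Tuesdays: Jan, Apr, Jul, Oct, Dec.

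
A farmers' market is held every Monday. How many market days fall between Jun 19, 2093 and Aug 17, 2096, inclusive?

165 Mondays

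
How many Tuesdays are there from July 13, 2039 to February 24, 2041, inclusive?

84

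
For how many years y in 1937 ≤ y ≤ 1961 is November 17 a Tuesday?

3

Day of week of November 17 in each year:
1937: Wed, 1938: Thu, 1939: Fri, 1940: Sun, 1941: Mon, 1942: Tue ✓, 1943: Wed, 1944: Fri, 1945: Sat, 1946: Sun, 1947: Mon, 1948: Wed, 1949: Thu, 1950: Fri, 1951: Sat, 1952: Mon, 1953: Tue ✓, 1954: Wed, 1955: Thu, 1956: Sat, 1957: Sun, 1958: Mon, 1959: Tue ✓, 1960: Thu, 1961: Fri
Tuesdays: 1942, 1953, 1959.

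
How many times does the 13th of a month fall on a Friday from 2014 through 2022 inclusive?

Friday-the-13ths by year:
2014: Jun
2015: Feb, Mar, Nov
2016: May
2017: Jan, Oct
2018: Apr, Jul
2019: Sep, Dec
2020: Mar, Nov
2021: Aug
2022: May

15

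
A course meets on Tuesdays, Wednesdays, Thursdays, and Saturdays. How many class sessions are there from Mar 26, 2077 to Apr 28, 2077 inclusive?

Mar 26, 2077 is a Friday.
From Mar 26, 2077 to Apr 28, 2077 is 34 days inclusive.
34 = 7 × 4 + 6, so there are 4 full weeks plus 6 extra days.
Each full week contributes 4 days from the set (Tue, Wed, Thu, Sat): 4 × 4 = 16.
The 6 extra days are Friday, Saturday, Sunday, Monday, Tuesday, Wednesday — 3 of them qualify.
Total: 16 + 3 = 19.

19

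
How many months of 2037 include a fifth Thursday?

5

A month has five Thursdays exactly when Thursday falls within its first (length − 28) days.
Jan: 31 days, starts Thu → 5 of Thu, Fri, Sat ✓
Feb: 28 days, starts Sun → 5 of (none)
Mar: 31 days, starts Sun → 5 of Sun, Mon, Tue
Apr: 30 days, starts Wed → 5 of Wed, Thu ✓
May: 31 days, starts Fri → 5 of Fri, Sat, Sun
Jun: 30 days, starts Mon → 5 of Mon, Tue
Jul: 31 days, starts Wed → 5 of Wed, Thu, Fri ✓
Aug: 31 days, starts Sat → 5 of Sat, Sun, Mon
Sep: 30 days, starts Tue → 5 of Tue, Wed
Oct: 31 days, starts Thu → 5 of Thu, Fri, Sat ✓
Nov: 30 days, starts Sun → 5 of Sun, Mon
Dec: 31 days, starts Tue → 5 of Tue, Wed, Thu ✓
Months with five Thursdays: Jan, Apr, Jul, Oct, Dec.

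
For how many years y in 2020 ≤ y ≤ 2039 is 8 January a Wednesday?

Day of week of January 8 in each year:
2020: Wed ✓, 2021: Fri, 2022: Sat, 2023: Sun, 2024: Mon, 2025: Wed ✓, 2026: Thu, 2027: Fri, 2028: Sat, 2029: Mon, 2030: Tue, 2031: Wed ✓, 2032: Thu, 2033: Sat, 2034: Sun, 2035: Mon, 2036: Tue, 2037: Thu, 2038: Fri, 2039: Sat
Wednesdays: 2020, 2025, 2031.

3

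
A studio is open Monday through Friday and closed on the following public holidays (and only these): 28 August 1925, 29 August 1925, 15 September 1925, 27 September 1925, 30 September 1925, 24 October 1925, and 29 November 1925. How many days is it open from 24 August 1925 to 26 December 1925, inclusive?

24 August 1925 is a Monday.
From 24 August 1925 to 26 December 1925 is 125 days inclusive.
125 = 7 × 17 + 6, so there are 17 full weeks plus 6 extra days.
Each full week contributes 5 weekdays (Mon–Fri): 17 × 5 = 85.
The 6 extra days are Monday, Tuesday, Wednesday, Thursday, Friday, Saturday — 5 of them qualify.
Total: 85 + 5 = 90.
Holidays: 28 August 1925 (Fri); 29 August 1925 (Sat); 15 September 1925 (Tue); 27 September 1925 (Sun); 30 September 1925 (Wed); 24 October 1925 (Sat); 29 November 1925 (Sun).
3 of the 7 holidays fall on weekdays; the rest are weekends and were already excluded.
Business days: 90 − 3 = 87.

87 working days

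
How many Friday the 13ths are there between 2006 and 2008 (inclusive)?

Friday-the-13ths by year:
2006: Jan, Oct
2007: Apr, Jul
2008: Jun

5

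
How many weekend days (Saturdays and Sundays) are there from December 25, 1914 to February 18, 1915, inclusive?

December 25, 1914 is a Friday.
The range spans 56 days (inclusive of both endpoints).
56 = 7 × 8, so the span is exactly 8 full weeks.
Each full week contributes 2 weekend days (Sat, Sun): 8 × 2 = 16.
Total: 16.

16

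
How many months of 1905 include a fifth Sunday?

5

A month has five Sundays exactly when Sunday falls within its first (length − 28) days.
Jan: 31 days, starts Sun → 5 of Sun, Mon, Tue ✓
Feb: 28 days, starts Wed → 5 of (none)
Mar: 31 days, starts Wed → 5 of Wed, Thu, Fri
Apr: 30 days, starts Sat → 5 of Sat, Sun ✓
May: 31 days, starts Mon → 5 of Mon, Tue, Wed
Jun: 30 days, starts Thu → 5 of Thu, Fri
Jul: 31 days, starts Sat → 5 of Sat, Sun, Mon ✓
Aug: 31 days, starts Tue → 5 of Tue, Wed, Thu
Sep: 30 days, starts Fri → 5 of Fri, Sat
Oct: 31 days, starts Sun → 5 of Sun, Mon, Tue ✓
Nov: 30 days, starts Wed → 5 of Wed, Thu
Dec: 31 days, starts Fri → 5 of Fri, Sat, Sun ✓
Months with five Sundays: Jan, Apr, Jul, Oct, Dec.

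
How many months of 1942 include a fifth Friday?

A month has five Fridays exactly when Friday falls within its first (length − 28) days.
Jan: 31 days, starts Thu → 5 of Thu, Fri, Sat ✓
Feb: 28 days, starts Sun → 5 of (none)
Mar: 31 days, starts Sun → 5 of Sun, Mon, Tue
Apr: 30 days, starts Wed → 5 of Wed, Thu
May: 31 days, starts Fri → 5 of Fri, Sat, Sun ✓
Jun: 30 days, starts Mon → 5 of Mon, Tue
Jul: 31 days, starts Wed → 5 of Wed, Thu, Fri ✓
Aug: 31 days, starts Sat → 5 of Sat, Sun, Mon
Sep: 30 days, starts Tue → 5 of Tue, Wed
Oct: 31 days, starts Thu → 5 of Thu, Fri, Sat ✓
Nov: 30 days, starts Sun → 5 of Sun, Mon
Dec: 31 days, starts Tue → 5 of Tue, Wed, Thu
Months with five Fridays: Jan, May, Jul, Oct.

4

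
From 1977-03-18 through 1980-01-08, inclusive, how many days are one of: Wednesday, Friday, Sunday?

1977-03-18 is a Friday.
The range spans 1027 days (inclusive of both endpoints).
1027 = 7 × 146 + 5, so there are 146 full weeks plus 5 extra days.
Each full week contributes 3 days from the set (Wed, Fri, Sun): 146 × 3 = 438.
The 5 extra days are Friday, Saturday, Sunday, Monday, Tuesday — 2 of them qualify.
Total: 438 + 2 = 440.

440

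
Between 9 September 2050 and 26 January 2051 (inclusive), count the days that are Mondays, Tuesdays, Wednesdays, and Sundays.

80

9 September 2050 is a Friday.
The range spans 140 days (inclusive of both endpoints).
140 = 7 × 20, so the span is exactly 20 full weeks.
Each full week contributes 4 days from the set (Mon, Tue, Wed, Sun): 20 × 4 = 80.
Total: 80.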